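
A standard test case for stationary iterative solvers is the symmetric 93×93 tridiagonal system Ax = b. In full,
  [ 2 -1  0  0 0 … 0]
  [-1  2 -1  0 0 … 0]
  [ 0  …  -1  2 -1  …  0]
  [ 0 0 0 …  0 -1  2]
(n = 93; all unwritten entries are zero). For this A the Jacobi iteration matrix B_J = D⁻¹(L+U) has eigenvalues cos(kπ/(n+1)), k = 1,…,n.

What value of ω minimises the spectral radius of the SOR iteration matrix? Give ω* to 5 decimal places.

ω* = 1.93533

n=93: λ(B_J) = 1 − λ(A)/2 = cos(kπ/94); k=1 gives ρ_J = 0.99944.
√(1−ρ_J²) = |sin(π/94)| = 0.033415
[ω*] 2 ÷ (1 + 0.033415) = 2 ÷ 1.033415 = 1.93533.
[ρ_SOR] ω* − 1 = 0.93533.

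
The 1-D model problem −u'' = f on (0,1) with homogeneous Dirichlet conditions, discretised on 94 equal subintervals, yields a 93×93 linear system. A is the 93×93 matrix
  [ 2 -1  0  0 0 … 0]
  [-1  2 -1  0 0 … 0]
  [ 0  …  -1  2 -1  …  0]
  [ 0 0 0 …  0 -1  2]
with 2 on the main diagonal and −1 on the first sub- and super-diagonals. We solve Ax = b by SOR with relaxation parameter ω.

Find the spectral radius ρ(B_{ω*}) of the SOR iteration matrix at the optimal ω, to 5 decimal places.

B_J for the 93×93 system has eigenvalues cos(kπ/94); ρ_J = cos(π/94) = 0.99944.
√(1−ρ_J²) simplifies to sin(π/94) = 0.033415.
Then 2/(1+√(1−ρ_J²)) = 2/(1+0.033415); ω* = 2/1.033415 = 1.93533.
ρ_SOR = ω* − 1 ≈ 0.93533.

ρ_SOR = 0.93533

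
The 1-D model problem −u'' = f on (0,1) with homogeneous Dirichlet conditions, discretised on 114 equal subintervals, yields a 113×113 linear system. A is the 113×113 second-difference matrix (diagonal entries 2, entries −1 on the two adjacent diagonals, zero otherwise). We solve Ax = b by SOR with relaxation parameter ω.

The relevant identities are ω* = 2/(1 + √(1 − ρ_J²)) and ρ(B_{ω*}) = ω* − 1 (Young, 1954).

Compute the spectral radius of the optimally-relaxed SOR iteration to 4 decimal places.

ρ_SOR = 0.9464

n=113: λ(B_J) = 1 − λ(A)/2 = cos(kπ/114); k=1 gives ρ_J = 0.9996.
√(1−ρ_J²) simplifies to sin(π/114) = 0.02755.
[ω*] 2 ÷ (1 + 0.02755) = 2 ÷ 1.02755 = 1.9464.
Hence ρ(B_{ω*}) = 1.9464 − 1 = 0.9464.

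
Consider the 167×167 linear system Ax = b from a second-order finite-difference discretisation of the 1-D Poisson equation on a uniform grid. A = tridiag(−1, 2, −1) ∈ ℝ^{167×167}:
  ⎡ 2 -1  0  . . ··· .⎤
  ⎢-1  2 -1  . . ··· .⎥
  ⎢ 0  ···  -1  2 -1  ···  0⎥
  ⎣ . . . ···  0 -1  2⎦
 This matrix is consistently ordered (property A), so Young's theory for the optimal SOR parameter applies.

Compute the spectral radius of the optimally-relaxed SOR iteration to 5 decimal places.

[ρ_J] n=167: ρ(B_J) = cos(π/(n+1)) = cos(π/168) = 0.99983.
√(1−ρ_J²) simplifies to sin(π/168) = 0.018699.
Then 2/(1+√(1−ρ_J²)) = 2/(1+0.018699); ω* = 2/1.018699 = 1.96329.
At ω = 1.96329 every |λ(B_ω)| = ω−1, so ρ_SOR = 0.96329.

ρ_SOR = 0.96329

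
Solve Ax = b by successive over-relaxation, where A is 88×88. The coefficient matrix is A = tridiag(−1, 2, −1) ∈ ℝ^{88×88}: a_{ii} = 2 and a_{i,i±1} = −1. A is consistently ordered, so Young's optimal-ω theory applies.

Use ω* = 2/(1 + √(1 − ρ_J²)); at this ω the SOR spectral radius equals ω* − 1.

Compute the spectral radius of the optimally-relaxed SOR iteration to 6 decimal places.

ρ_SOR = 0.931823

B_J for the 88×88 system has eigenvalues cos(kπ/89); ρ_J = cos(π/89) = 0.999377.
√(1 − cos²(π/89)) = sin(π/89) ≈ 0.0352915.
Then 2/(1+√(1−ρ_J²)) = 2/(1+0.0352915); ω* = 2/1.0352915 = 1.931823.
and ρ(B_{ω*}) = 1.931823 − 1 = 0.931823.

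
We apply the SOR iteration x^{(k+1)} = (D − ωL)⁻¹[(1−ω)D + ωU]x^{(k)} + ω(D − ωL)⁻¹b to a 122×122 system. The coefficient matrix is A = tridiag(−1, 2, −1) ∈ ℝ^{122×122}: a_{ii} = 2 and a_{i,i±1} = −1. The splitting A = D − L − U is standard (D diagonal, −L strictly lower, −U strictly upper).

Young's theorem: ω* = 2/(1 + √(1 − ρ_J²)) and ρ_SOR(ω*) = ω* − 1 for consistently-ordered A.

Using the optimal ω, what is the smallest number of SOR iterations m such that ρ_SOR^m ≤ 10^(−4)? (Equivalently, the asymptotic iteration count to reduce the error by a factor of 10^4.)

m = 181

½·tridiag(1,0,1) at n=122: λ_k = cos(kπ/123); max |λ| at k=1 ⇒ ρ_J = cos(π/123) ≈ 0.9996738.
1 − cos²(π/123) = sin²(π/123) ⇒ √(1−ρ_J²) = sin(π/123) = 0.0255386.
[ω*] 2 ÷ (1 + 0.0255386) = 2 ÷ 1.0255386 = 1.9501948.
At ω = 1.9501948 every |λ(B_ω)| = ω−1, so ρ_SOR = 0.9501948.
4·ln10 = 9.21034; −ln(0.9501948) = 0.0510883; m = ⌈9.21034/0.0510883⌉ = ⌈180.283⌉ = 181.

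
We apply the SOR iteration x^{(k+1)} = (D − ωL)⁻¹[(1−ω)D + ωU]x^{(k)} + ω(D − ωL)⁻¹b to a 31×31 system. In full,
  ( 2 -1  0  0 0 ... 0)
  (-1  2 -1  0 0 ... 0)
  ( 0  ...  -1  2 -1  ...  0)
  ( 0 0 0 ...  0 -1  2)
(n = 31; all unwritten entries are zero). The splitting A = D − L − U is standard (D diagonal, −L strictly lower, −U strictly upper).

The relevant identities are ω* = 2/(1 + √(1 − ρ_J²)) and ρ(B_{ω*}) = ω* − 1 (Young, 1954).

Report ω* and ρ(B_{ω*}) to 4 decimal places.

ω* = 1.8215, ρ_SOR = 0.8215

With n=31, ρ(Jacobi) = cos(π/32) = 0.9952.
√(1 − cos²(π/32)) = sin(π/32) ≈ 0.09802.
[ω*] 2 ÷ (1 + 0.09802) = 2 ÷ 1.09802 = 1.8215.
ρ_SOR = ω* − 1 = 1.8215 − 1 = 0.8215.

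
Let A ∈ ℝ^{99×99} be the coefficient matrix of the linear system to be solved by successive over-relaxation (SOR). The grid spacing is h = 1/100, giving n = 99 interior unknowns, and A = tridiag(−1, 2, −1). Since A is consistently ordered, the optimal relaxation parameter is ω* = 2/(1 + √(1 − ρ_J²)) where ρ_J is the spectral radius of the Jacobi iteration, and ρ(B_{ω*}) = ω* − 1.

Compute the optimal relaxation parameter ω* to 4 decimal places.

With n=99, ρ(Jacobi) = cos(π/100) = 0.9995.
√(1 − cos²(π/100)) = sin(π/100) ≈ 0.03141.
Young: ω* = 2/(1+√(1−ρ_J²)) = 2/(1+0.03141) = 2/1.03141 = 1.9391.
Hence ρ(B_{ω*}) = 1.9391 − 1 = 0.9391.

ω* = 1.9391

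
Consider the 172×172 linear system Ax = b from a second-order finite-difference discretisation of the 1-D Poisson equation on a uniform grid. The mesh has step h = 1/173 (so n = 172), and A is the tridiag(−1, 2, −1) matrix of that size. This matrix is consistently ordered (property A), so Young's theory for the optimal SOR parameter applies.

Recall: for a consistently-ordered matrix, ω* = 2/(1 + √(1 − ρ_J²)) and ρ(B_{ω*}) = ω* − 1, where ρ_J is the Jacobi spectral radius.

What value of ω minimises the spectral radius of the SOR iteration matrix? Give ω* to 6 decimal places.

ω* = 1.964331

n=172: λ(B_J) = 1 − λ(A)/2 = cos(kπ/173); k=1 gives ρ_J = 0.999835.
√(1−ρ_J²) simplifies to sin(π/173) = 0.0181585.
Then 2/(1+√(1−ρ_J²)) = 2/(1+0.0181585); ω* = 2/1.0181585 = 1.964331.
Hence ρ(B_{ω*}) = 1.964331 − 1 = 0.964331.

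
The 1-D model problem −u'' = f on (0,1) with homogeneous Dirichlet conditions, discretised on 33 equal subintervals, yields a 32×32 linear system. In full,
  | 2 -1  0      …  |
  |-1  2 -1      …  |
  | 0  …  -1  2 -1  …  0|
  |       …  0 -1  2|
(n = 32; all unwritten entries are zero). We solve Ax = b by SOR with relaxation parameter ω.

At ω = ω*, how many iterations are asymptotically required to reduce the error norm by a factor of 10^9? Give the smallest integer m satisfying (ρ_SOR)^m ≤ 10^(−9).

½·tridiag(1,0,1) at n=32: λ_k = cos(kπ/33); max |λ| at k=1 ⇒ ρ_J = cos(π/33) ≈ 0.9954719.
root = sin(π/33) = 0.0950560  (since 1−cos² = sin²).
ω* = 2/(1+0.0950560) = 1.8263906
ρ(B_{ω*}) = ω*−1 = 0.8263906
ρ_SOR^m ≤ 10^(−9) ⇔ m ≥ 9·ln10/(−ln 0.8263906) = 20.7233/0.190688 = 108.676; m = ⌈108.676⌉ = 109.

m = 109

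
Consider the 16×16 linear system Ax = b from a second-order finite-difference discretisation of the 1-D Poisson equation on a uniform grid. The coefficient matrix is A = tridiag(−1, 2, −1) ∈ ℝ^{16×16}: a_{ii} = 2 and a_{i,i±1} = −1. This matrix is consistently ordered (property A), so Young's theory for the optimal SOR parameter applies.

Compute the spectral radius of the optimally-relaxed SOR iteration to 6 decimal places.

ρ_SOR = 0.689547

½·tridiag(1,0,1) at n=16: λ_k = cos(kπ/17); max |λ| at k=1 ⇒ ρ_J = cos(π/17) ≈ 0.982973.
√(1−ρ_J²) simplifies to sin(π/17) = 0.1837495.
ω* = 2/(1+0.1837495) = 1.689547
[ρ_SOR] ω* − 1 = 0.689547.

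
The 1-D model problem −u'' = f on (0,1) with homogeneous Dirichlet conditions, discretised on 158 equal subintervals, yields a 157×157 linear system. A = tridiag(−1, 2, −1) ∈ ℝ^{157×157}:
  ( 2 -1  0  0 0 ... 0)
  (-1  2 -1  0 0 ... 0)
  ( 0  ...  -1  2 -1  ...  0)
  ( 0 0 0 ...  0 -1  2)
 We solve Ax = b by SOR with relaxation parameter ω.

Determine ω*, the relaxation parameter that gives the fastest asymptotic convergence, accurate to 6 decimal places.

n=157: λ(B_J) = 1 − λ(A)/2 = cos(kπ/158); k=1 gives ρ_J = 0.999802.
root = sin(π/158) = 0.0198822  (since 1−cos² = sin²).
Young: ω* = 2/(1+√(1−ρ_J²)) = 2/(1+0.0198822) = 2/1.0198822 = 1.961011.
Hence ρ(B_{ω*}) = 1.961011 − 1 = 0.961011.

ω* = 1.961011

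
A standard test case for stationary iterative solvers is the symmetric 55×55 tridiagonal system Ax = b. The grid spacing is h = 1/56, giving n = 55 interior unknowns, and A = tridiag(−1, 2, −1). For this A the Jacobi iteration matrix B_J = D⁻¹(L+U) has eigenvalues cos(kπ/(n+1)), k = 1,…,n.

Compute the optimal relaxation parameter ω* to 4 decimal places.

spectrum of D⁻¹(L+U) = {cos(kπ/56) : 1≤k≤55}; ρ_J = cos(π/56) = 0.9984.
√(1 − cos²(π/56)) = sin(π/56) ≈ 0.05607.
[ω*] 2 ÷ (1 + 0.05607) = 2 ÷ 1.05607 = 1.8938.
and ρ(B_{ω*}) = 1.8938 − 1 = 0.8938.

ω* = 1.8938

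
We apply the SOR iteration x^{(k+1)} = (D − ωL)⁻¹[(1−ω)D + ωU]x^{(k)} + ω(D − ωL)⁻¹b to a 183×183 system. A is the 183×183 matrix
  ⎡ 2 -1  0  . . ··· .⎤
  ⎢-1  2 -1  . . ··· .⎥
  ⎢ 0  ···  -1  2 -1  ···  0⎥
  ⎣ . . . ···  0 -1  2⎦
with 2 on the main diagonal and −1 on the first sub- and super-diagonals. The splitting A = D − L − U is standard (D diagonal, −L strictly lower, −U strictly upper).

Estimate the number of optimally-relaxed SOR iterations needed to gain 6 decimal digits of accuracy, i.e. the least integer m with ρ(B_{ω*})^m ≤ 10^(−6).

With n=183, ρ(Jacobi) = cos(π/184) = 0.9998542.
√(1 − cos²(π/184)) = sin(π/184) ≈ 0.0170730.
ω* = 2/(1 + 0.0170730) = 2/1.0170730 = 1.9664272.
and ρ(B_{ω*}) = 1.9664272 − 1 = 0.9664272.
ρ_SOR^m ≤ 10^(−6) ⇔ m ≥ 6·ln10/(−ln 0.9664272) = 13.8155/0.0341493 = 404.562; m = ⌈404.562⌉ = 405.

m = 405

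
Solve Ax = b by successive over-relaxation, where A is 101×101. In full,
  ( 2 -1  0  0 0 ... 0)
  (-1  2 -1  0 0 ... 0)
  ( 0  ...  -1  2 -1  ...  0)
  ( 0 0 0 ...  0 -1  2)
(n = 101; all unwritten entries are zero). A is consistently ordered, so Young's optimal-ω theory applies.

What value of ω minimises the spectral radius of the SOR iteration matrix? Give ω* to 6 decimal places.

ω* = 1.940250

ρ_J = max_k |cos(kπ/102)| = cos(π/102) = 0.999526
√(1−ρ_J²) simplifies to sin(π/102) = 0.0307951.
Then 2/(1+√(1−ρ_J²)) = 2/(1+0.0307951); ω* = 2/1.0307951 = 1.940250.
ρ_SOR = ω* − 1 ≈ 0.940250.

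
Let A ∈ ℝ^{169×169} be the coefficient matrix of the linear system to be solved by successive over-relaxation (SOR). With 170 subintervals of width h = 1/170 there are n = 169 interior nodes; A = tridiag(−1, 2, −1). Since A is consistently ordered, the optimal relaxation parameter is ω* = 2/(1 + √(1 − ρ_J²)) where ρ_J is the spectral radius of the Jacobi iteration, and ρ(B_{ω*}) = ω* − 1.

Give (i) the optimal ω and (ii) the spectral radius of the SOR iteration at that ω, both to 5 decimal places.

ω* = 1.96371, ρ_SOR = 0.96371

spectrum of D⁻¹(L+U) = {cos(kπ/170) : 1≤k≤169}; ρ_J = cos(π/170) = 0.99983.
√(1−ρ_J²) simplifies to sin(π/170) = 0.018479.
ω* = 2/(1 + 0.018479) = 2/1.018479 = 1.96371.
At ω = 1.96371 every |λ(B_ω)| = ω−1, so ρ_SOR = 0.96371.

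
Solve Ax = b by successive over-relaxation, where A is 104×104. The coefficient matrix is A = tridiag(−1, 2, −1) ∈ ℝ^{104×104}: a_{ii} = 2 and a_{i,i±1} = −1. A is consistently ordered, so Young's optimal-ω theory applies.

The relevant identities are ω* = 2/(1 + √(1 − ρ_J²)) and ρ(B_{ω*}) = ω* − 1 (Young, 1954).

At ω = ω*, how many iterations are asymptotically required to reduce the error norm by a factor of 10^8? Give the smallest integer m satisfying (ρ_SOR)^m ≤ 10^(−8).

½·tridiag(1,0,1) at n=104: λ_k = cos(kπ/105); max |λ| at k=1 ⇒ ρ_J = cos(π/105) ≈ 0.9995524.
√(1−ρ_J²) simplifies to sin(π/105) = 0.0299155.
ω* = 2/(1 + 0.0299155) = 2/1.0299155 = 1.9419069.
ρ_SOR = ω* − 1 = 1.9419069 − 1 = 0.9419069.
8·ln10 = 18.4207; −ln(0.9419069) = 0.0598488; m = ⌈18.4207/0.0598488⌉ = ⌈307.787⌉ = 308.

m = 308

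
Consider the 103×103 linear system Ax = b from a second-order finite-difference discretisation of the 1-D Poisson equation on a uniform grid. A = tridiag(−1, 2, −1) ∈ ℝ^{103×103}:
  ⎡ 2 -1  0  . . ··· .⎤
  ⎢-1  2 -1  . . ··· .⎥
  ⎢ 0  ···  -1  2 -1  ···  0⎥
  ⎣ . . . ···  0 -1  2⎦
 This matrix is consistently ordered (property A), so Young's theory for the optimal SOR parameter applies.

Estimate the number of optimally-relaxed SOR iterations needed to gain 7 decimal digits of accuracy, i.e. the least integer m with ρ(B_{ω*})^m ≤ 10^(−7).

m = 267

With n=103, ρ(Jacobi) = cos(π/104) = 0.9995438.
√(1−ρ_J²) simplifies to sin(π/104) = 0.0302030.
ω* = 2 / (1 + 0.0302030) = 2 / 1.0302030 ≈ 1.9413650.
ρ(B_{ω*}) = ω*−1 = 0.9413650
Need (0.9413650)^m ≤ 10^(−7): m ≥ 7·ln10/|ln 0.9413650| = 16.1181/0.0604243 = 266.749 ⇒ m = 267.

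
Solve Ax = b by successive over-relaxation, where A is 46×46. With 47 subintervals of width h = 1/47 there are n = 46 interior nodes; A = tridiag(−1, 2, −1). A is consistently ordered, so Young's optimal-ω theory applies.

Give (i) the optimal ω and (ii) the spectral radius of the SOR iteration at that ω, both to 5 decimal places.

ω* = 1.87478, ρ_SOR = 0.87478

With n=46, ρ(Jacobi) = cos(π/47) = 0.99777.
1 − cos²(π/47) = sin²(π/47) ⇒ √(1−ρ_J²) = sin(π/47) = 0.066793.
Then 2/(1+√(1−ρ_J²)) = 2/(1+0.066793); ω* = 2/1.066793 = 1.87478.
At ω = 1.87478 every |λ(B_ω)| = ω−1, so ρ_SOR = 0.87478.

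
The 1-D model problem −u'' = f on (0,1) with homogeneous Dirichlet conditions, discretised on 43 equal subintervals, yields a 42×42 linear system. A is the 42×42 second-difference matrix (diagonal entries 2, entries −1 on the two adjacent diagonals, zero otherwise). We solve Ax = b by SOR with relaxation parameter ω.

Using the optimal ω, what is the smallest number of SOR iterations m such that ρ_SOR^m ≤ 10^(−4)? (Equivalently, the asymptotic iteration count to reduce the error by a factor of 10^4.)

n=42: λ(B_J) = 1 − λ(A)/2 = cos(kπ/43); k=1 gives ρ_J = 0.9973323.
root = sin(π/43) = 0.0729953  (since 1−cos² = sin²).
Young: ω* = 2/(1+√(1−ρ_J²)) = 2/(1+0.0729953) = 2/1.0729953 = 1.8639411.
At ω = 1.8639411 every |λ(B_ω)| = ω−1, so ρ_SOR = 0.8639411.
m ≥ 4·ln10 / (−ln 0.8639411) = 62.976; smallest integer m = 63.

m = 63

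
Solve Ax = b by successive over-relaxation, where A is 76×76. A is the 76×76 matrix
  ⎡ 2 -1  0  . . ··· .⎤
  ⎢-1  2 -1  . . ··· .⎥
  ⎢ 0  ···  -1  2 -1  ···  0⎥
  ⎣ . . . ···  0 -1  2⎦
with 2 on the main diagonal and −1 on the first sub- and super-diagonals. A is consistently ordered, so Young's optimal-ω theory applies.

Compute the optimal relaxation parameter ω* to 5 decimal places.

spectrum of D⁻¹(L+U) = {cos(kπ/77) : 1≤k≤76}; ρ_J = cos(π/77) = 0.99917.
√(1−ρ_J²) = |sin(π/77)| = 0.040789
ω* = 2 / (1 + 0.040789) = 2 / 1.040789 ≈ 1.92162.
At ω = 1.92162 every |λ(B_ω)| = ω−1, so ρ_SOR = 0.92162.

ω* = 1.92162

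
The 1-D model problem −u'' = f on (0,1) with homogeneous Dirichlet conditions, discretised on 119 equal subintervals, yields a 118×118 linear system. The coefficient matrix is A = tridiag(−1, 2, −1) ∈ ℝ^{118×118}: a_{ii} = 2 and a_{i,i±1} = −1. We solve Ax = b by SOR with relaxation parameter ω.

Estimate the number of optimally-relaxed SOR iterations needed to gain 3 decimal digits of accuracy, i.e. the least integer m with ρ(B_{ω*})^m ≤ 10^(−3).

m = 131

spectrum of D⁻¹(L+U) = {cos(kπ/119) : 1≤k≤118}; ρ_J = cos(π/119) = 0.9996515.
1 − cos²(π/119) = sin²(π/119) ⇒ √(1−ρ_J²) = sin(π/119) = 0.0263969.
ω* = 2 / (1 + 0.0263969) = 2 / 1.0263969 ≈ 1.9485640.
At ω = 1.9485640 every |λ(B_ω)| = ω−1, so ρ_SOR = 0.9485640.
Need (0.9485640)^m ≤ 10^(−3): m ≥ 3·ln10/|ln 0.9485640| = 6.90776/0.052806 = 130.814 ⇒ m = 131.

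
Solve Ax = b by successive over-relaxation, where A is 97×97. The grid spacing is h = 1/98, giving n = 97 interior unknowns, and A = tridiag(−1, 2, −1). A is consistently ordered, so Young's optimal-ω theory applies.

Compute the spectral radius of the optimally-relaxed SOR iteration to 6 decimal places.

ρ_J = max_k |cos(kπ/98)| = cos(π/98) = 0.999486
√(1−ρ_J²) = |sin(π/98)| = 0.0320516
Young: ω* = 2/(1+√(1−ρ_J²)) = 2/(1+0.0320516) = 2/1.0320516 = 1.937888.
Hence ρ(B_{ω*}) = 1.937888 − 1 = 0.937888.

ρ_SOR = 0.937888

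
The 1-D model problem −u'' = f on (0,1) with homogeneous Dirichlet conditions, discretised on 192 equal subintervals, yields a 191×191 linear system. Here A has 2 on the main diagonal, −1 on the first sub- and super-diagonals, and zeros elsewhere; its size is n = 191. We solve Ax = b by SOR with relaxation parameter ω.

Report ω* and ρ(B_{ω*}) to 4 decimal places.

ω* = 1.9678, ρ_SOR = 0.9678

n=191: λ(B_J) = 1 − λ(A)/2 = cos(kπ/192); k=1 gives ρ_J = 0.9999.
√(1 − cos²(π/192)) = sin(π/192) ≈ 0.01636.
Young: ω* = 2/(1+√(1−ρ_J²)) = 2/(1+0.01636) = 2/1.01636 = 1.9678.
ρ_SOR = ω* − 1 = 1.9678 − 1 = 0.9678.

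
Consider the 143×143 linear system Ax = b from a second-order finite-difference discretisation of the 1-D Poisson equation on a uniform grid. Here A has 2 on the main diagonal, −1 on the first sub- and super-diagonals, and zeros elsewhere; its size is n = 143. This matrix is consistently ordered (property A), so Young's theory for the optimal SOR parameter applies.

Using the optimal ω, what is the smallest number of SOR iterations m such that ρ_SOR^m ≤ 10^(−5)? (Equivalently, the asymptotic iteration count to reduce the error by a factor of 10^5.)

m = 264

B_J for the 143×143 system has eigenvalues cos(kπ/144); ρ_J = cos(π/144) = 0.9997620.
root = sin(π/144) = 0.0218149  (since 1−cos² = sin²).
Young: ω* = 2/(1+√(1−ρ_J²)) = 2/(1+0.0218149) = 2/1.0218149 = 1.9573017.
ρ_SOR = ω* − 1 = 1.9573017 − 1 = 0.9573017.
For 5 digits: m = 5·ln10 / (−ln 0.9573017) = 11.5129/0.0436367 = 263.835; round up → m = 264.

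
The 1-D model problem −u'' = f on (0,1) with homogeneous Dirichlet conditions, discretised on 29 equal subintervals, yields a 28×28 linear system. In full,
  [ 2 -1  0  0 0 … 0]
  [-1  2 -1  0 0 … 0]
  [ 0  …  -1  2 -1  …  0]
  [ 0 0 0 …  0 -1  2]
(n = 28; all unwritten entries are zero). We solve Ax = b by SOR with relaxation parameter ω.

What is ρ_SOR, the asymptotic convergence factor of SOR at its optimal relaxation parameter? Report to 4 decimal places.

[ρ_J] n=28: ρ(B_J) = cos(π/(n+1)) = cos(π/29) = 0.9941.
1 − cos²(π/29) = sin²(π/29) ⇒ √(1−ρ_J²) = sin(π/29) = 0.10812.
ω* = 2 / (1 + 0.10812) = 2 / 1.10812 ≈ 1.8049.
ρ_SOR = ω* − 1 ≈ 0.8049.

ρ_SOR = 0.8049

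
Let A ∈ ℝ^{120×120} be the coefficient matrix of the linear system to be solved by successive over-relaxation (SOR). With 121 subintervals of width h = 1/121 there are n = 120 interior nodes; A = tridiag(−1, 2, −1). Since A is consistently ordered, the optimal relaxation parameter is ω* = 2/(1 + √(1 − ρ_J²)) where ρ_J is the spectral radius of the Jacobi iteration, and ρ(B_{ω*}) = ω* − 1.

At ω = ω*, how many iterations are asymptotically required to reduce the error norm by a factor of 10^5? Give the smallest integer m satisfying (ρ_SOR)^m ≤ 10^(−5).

ρ_J = max_k |cos(kπ/121)| = cos(π/121) = 0.9996630
1 − cos²(π/121) = sin²(π/121) ⇒ √(1−ρ_J²) = sin(π/121) = 0.0259607.
Young: ω* = 2/(1+√(1−ρ_J²)) = 2/(1+0.0259607) = 2/1.0259607 = 1.9493924.
[ρ_SOR] ω* − 1 = 0.9493924.
5·ln10 = 11.5129; −ln(0.9493924) = 0.0519331; m = ⌈11.5129/0.0519331⌉ = ⌈221.687⌉ = 222.

m = 222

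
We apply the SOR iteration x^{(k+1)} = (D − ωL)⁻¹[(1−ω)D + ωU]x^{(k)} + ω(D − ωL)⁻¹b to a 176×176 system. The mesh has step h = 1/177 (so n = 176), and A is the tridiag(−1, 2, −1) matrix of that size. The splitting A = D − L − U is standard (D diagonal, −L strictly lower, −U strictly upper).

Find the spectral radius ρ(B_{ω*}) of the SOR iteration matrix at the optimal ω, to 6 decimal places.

ρ_SOR = 0.965123

½·tridiag(1,0,1) at n=176: λ_k = cos(kπ/177); max |λ| at k=1 ⇒ ρ_J = cos(π/177) ≈ 0.999842.
√(1−ρ_J²) = |sin(π/177)| = 0.0177482
So ω* = 2/1.0177482 = 1.965123 (Young).
At ω = 1.965123 every |λ(B_ω)| = ω−1, so ρ_SOR = 0.965123.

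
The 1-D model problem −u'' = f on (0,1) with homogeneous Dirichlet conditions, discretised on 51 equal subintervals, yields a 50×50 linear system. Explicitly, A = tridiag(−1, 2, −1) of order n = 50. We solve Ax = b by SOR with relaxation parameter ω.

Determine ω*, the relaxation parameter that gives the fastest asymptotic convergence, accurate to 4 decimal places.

With n=50, ρ(Jacobi) = cos(π/51) = 0.9981.
root = sin(π/51) = 0.06156  (since 1−cos² = sin²).
Young: ω* = 2/(1+√(1−ρ_J²)) = 2/(1+0.06156) = 2/1.06156 = 1.8840.
At ω = 1.8840 every |λ(B_ω)| = ω−1, so ρ_SOR = 0.8840.

ω* = 1.8840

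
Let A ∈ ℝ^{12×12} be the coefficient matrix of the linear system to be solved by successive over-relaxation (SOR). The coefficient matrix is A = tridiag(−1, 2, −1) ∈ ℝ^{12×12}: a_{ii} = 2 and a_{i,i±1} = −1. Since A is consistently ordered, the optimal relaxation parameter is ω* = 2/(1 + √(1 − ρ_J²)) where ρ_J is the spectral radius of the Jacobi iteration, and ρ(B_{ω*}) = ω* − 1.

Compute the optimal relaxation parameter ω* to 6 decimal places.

ω* = 1.613794

spectrum of D⁻¹(L+U) = {cos(kπ/13) : 1≤k≤12}; ρ_J = cos(π/13) = 0.970942.
√(1−ρ_J²) simplifies to sin(π/13) = 0.2393157.
So ω* = 2/1.2393157 = 1.613794 (Young).
Hence ρ(B_{ω*}) = 1.613794 − 1 = 0.613794.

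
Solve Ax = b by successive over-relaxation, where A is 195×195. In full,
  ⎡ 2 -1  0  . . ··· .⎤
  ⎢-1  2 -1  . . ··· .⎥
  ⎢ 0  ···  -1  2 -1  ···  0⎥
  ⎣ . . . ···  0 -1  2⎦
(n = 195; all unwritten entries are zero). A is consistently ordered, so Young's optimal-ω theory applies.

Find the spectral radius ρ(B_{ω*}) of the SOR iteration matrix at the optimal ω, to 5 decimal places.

ρ_SOR = 0.96845

With n=195, ρ(Jacobi) = cos(π/196) = 0.99987.
√(1−ρ_J²) = |sin(π/196)| = 0.016028
ω* = 2/(1+0.016028) = 1.96845
ρ_SOR = ω* − 1 = 1.96845 − 1 = 0.96845.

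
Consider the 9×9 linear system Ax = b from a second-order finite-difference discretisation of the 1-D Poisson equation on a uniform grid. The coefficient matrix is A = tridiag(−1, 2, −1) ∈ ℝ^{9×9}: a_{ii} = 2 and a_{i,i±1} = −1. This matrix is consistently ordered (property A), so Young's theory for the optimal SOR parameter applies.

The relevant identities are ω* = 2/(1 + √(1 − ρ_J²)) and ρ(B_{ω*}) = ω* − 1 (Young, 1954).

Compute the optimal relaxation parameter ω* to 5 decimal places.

ω* = 1.52786

ρ_J = max_k |cos(kπ/10)| = cos(π/10) = 0.95106
√(1−ρ_J²) = |sin(π/10)| = 0.309017
So ω* = 2/1.309017 = 1.52786 (Young).
[ρ_SOR] ω* − 1 = 0.52786.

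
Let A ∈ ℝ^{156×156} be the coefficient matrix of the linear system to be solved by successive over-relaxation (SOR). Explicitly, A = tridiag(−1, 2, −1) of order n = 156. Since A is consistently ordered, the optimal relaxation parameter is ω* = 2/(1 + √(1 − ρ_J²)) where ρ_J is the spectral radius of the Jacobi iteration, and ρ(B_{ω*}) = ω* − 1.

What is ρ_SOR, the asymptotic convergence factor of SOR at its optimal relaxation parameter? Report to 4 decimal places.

[ρ_J] n=156: ρ(B_J) = cos(π/(n+1)) = cos(π/157) = 0.9998.
1 − cos²(π/157) = sin²(π/157) ⇒ √(1−ρ_J²) = sin(π/157) = 0.02001.
Young: ω* = 2/(1+√(1−ρ_J²)) = 2/(1+0.02001) = 2/1.02001 = 1.9608.
ρ_SOR = ω* − 1 = 1.9608 − 1 = 0.9608.

ρ_SOR = 0.9608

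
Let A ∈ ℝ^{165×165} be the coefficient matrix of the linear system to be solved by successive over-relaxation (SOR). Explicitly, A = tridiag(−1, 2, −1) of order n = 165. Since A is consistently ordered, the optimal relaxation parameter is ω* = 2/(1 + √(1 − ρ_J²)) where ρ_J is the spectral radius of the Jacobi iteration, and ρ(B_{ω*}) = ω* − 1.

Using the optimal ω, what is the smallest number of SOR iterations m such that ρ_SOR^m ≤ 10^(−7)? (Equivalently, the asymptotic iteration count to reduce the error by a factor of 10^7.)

B_J for the 165×165 system has eigenvalues cos(kπ/166); ρ_J = cos(π/166) = 0.9998209.
√(1 − cos²(π/166)) = sin(π/166) ≈ 0.0189241.
ω* = 2 / (1 + 0.0189241) = 2 / 1.0189241 ≈ 1.9628547.
ρ(B_{ω*}) = ω*−1 = 0.9628547
m ≥ 7·ln10 / (−ln 0.9628547) = 425.810; smallest integer m = 426.

m = 426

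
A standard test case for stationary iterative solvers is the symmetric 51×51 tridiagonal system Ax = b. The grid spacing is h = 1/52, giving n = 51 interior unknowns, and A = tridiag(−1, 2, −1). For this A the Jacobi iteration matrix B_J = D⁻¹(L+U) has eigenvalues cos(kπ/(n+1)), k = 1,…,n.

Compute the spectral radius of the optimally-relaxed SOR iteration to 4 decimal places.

spectrum of D⁻¹(L+U) = {cos(kπ/52) : 1≤k≤51}; ρ_J = cos(π/52) = 0.9982.
√(1 − cos²(π/52)) = sin(π/52) ≈ 0.06038.
ω* = 2/(1 + 0.06038) = 2/1.06038 = 1.8861.
ρ(B_{ω*}) = ω*−1 = 0.8861

ρ_SOR = 0.8861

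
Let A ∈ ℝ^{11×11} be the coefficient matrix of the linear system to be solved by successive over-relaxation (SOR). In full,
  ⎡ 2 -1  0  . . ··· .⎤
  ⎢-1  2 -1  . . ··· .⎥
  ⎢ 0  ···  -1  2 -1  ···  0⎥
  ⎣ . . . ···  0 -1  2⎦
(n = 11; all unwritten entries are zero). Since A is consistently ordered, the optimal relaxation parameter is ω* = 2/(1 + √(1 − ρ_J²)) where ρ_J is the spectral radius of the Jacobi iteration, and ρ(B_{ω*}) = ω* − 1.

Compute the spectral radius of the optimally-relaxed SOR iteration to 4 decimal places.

With n=11, ρ(Jacobi) = cos(π/12) = 0.9659.
1 − cos²(π/12) = sin²(π/12) ⇒ √(1−ρ_J²) = sin(π/12) = 0.25882.
Young: ω* = 2/(1+√(1−ρ_J²)) = 2/(1+0.25882) = 2/1.25882 = 1.5888.
and ρ(B_{ω*}) = 1.5888 − 1 = 0.5888.

ρ_SOR = 0.5888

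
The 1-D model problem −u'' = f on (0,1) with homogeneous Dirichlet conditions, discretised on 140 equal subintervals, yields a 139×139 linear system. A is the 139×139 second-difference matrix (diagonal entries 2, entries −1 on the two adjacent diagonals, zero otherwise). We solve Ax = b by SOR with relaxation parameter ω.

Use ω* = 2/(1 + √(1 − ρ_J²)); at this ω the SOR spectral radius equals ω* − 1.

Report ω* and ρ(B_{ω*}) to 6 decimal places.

ω* = 1.956109, ρ_SOR = 0.956109

B_J for the 139×139 system has eigenvalues cos(kπ/140); ρ_J = cos(π/140) = 0.999748.
√(1 − cos²(π/140)) = sin(π/140) ≈ 0.0224381.
[ω*] 2 ÷ (1 + 0.0224381) = 2 ÷ 1.0224381 = 1.956109.
and ρ(B_{ω*}) = 1.956109 − 1 = 0.956109.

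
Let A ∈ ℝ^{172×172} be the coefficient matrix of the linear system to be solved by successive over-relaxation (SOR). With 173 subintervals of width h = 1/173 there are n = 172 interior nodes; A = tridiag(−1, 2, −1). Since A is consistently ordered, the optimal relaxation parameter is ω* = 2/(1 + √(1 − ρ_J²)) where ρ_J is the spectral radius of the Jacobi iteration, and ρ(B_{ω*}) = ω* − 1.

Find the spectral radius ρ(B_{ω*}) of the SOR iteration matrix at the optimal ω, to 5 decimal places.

ρ_SOR = 0.96433

spectrum of D⁻¹(L+U) = {cos(kπ/173) : 1≤k≤172}; ρ_J = cos(π/173) = 0.99984.
root = sin(π/173) = 0.018158  (since 1−cos² = sin²).
ω* = 2 / (1 + 0.018158) = 2 / 1.018158 ≈ 1.96433.
[ρ_SOR] ω* − 1 = 0.96433.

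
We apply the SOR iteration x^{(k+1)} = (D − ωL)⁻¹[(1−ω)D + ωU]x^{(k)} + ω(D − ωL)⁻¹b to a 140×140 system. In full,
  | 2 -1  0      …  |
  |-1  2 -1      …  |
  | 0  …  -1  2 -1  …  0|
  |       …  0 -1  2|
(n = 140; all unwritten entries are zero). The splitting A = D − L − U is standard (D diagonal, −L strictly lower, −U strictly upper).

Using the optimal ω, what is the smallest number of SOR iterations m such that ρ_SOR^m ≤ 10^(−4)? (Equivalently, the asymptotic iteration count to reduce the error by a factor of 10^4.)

[ρ_J] n=140: ρ(B_J) = cos(π/(n+1)) = cos(π/141) = 0.9997518.
√(1−ρ_J²) simplifies to sin(π/141) = 0.0222790.
[ω*] 2 ÷ (1 + 0.0222790) = 2 ÷ 1.0222790 = 1.9564131.
ρ_SOR = ω* − 1 = 1.9564131 − 1 = 0.9564131.
ρ_SOR^m ≤ 10^(−4) ⇔ m ≥ 4·ln10/(−ln 0.9564131) = 9.21034/0.0445653 = 206.671; m = ⌈206.671⌉ = 207.

m = 207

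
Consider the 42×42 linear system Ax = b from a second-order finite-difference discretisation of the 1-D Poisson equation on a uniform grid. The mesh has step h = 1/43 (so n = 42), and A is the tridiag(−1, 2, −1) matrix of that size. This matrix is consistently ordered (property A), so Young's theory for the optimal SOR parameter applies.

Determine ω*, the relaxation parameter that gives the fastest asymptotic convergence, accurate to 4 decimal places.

ω* = 1.8639

ρ_J = max_k |cos(kπ/43)| = cos(π/43) = 0.9973
√(1−ρ_J²) = |sin(π/43)| = 0.07300
ω* = 2/(1 + 0.07300) = 2/1.07300 = 1.8639.
ρ_SOR = ω* − 1 ≈ 0.8639.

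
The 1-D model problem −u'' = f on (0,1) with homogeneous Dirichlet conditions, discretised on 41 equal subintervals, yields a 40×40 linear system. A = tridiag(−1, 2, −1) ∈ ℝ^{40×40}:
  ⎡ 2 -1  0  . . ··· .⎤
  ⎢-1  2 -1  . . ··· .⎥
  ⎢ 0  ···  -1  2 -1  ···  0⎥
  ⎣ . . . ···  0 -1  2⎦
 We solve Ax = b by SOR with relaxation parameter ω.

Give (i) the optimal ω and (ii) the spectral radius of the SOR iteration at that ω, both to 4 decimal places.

[ρ_J] n=40: ρ(B_J) = cos(π/(n+1)) = cos(π/41) = 0.9971.
1 − cos²(π/41) = sin²(π/41) ⇒ √(1−ρ_J²) = sin(π/41) = 0.07655.
Young: ω* = 2/(1+√(1−ρ_J²)) = 2/(1+0.07655) = 2/1.07655 = 1.8578.
ρ(B_{ω*}) = ω*−1 = 0.8578

ω* = 1.8578, ρ_SOR = 0.8578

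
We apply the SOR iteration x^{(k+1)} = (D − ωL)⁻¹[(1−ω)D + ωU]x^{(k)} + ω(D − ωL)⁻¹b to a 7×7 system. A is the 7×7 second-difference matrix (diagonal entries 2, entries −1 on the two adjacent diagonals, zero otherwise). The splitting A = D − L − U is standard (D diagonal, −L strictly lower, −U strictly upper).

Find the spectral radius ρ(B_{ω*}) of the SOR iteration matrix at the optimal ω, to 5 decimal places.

With n=7, ρ(Jacobi) = cos(π/8) = 0.92388.
√(1 − cos²(π/8)) = sin(π/8) ≈ 0.382683.
ω* = 2/(1 + 0.382683) = 2/1.382683 = 1.44646.
ρ(B_{ω*}) = ω*−1 = 0.44646

ρ_SOR = 0.44646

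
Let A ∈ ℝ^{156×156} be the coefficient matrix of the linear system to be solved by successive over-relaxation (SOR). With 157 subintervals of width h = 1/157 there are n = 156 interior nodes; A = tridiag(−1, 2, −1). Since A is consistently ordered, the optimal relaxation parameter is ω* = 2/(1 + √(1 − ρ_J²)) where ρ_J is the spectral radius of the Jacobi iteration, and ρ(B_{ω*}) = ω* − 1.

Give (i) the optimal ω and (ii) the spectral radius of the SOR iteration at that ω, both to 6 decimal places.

ω* = 1.960767, ρ_SOR = 0.960767

With n=156, ρ(Jacobi) = cos(π/157) = 0.999800.
√(1 − cos²(π/157)) = sin(π/157) ≈ 0.0200088.
So ω* = 2/1.0200088 = 1.960767 (Young).
ρ_SOR = ω* − 1 = 1.960767 − 1 = 0.960767.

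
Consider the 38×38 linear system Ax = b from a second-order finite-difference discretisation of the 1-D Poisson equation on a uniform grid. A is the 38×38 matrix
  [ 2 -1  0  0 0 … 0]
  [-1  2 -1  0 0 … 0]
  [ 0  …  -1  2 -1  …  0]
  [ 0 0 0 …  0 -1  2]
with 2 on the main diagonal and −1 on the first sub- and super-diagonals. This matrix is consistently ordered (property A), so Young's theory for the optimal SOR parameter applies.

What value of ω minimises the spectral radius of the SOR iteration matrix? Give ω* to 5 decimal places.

ω* = 1.85105

spectrum of D⁻¹(L+U) = {cos(kπ/39) : 1≤k≤38}; ρ_J = cos(π/39) = 0.99676.
1 − cos²(π/39) = sin²(π/39) ⇒ √(1−ρ_J²) = sin(π/39) = 0.080467.
Young: ω* = 2/(1+√(1−ρ_J²)) = 2/(1+0.080467) = 2/1.080467 = 1.85105.
At ω = 1.85105 every |λ(B_ω)| = ω−1, so ρ_SOR = 0.85105.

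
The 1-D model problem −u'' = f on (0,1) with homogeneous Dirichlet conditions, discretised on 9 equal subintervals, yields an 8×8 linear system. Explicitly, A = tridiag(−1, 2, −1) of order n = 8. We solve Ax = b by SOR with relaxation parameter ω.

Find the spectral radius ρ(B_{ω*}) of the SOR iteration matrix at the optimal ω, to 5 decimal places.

ρ_J = max_k |cos(kπ/9)| = cos(π/9) = 0.93969
√(1−ρ_J²) simplifies to sin(π/9) = 0.342020.
[ω*] 2 ÷ (1 + 0.342020) = 2 ÷ 1.342020 = 1.49029.
ρ_SOR = ω* − 1 ≈ 0.49029.

ρ_SOR = 0.49029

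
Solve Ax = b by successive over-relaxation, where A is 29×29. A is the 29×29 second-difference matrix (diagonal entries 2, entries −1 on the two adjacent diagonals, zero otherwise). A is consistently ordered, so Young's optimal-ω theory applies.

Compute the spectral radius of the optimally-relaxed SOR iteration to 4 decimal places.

[ρ_J] n=29: ρ(B_J) = cos(π/(n+1)) = cos(π/30) = 0.9945.
√(1 − cos²(π/30)) = sin(π/30) ≈ 0.10453.
Then 2/(1+√(1−ρ_J²)) = 2/(1+0.10453); ω* = 2/1.10453 = 1.8107.
At ω = 1.8107 every |λ(B_ω)| = ω−1, so ρ_SOR = 0.8107.

ρ_SOR = 0.8107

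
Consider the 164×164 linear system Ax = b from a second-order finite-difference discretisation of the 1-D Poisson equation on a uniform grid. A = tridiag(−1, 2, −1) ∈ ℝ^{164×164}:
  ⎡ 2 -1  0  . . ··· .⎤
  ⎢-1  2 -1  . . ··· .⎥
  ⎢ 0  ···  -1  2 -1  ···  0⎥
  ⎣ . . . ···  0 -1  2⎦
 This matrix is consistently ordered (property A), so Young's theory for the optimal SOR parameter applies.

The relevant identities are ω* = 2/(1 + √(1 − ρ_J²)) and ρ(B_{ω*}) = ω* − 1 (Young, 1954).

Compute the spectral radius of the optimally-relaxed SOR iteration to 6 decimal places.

B_J for the 164×164 system has eigenvalues cos(kπ/165); ρ_J = cos(π/165) = 0.999819.
root = sin(π/165) = 0.0190388  (since 1−cos² = sin²).
Young: ω* = 2/(1+√(1−ρ_J²)) = 2/(1+0.0190388) = 2/1.0190388 = 1.962634.
At ω = 1.962634 every |λ(B_ω)| = ω−1, so ρ_SOR = 0.962634.

ρ_SOR = 0.962634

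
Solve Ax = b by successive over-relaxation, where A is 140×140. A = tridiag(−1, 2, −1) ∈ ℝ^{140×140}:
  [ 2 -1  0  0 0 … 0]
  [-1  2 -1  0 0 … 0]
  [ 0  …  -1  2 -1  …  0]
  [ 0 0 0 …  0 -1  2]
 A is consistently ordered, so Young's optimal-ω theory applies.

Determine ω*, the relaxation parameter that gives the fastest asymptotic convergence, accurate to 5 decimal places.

spectrum of D⁻¹(L+U) = {cos(kπ/141) : 1≤k≤140}; ρ_J = cos(π/141) = 0.99975.
√(1−ρ_J²) simplifies to sin(π/141) = 0.022279.
[ω*] 2 ÷ (1 + 0.022279) = 2 ÷ 1.022279 = 1.95641.
ρ(B_{ω*}) = ω*−1 = 0.95641

ω* = 1.95641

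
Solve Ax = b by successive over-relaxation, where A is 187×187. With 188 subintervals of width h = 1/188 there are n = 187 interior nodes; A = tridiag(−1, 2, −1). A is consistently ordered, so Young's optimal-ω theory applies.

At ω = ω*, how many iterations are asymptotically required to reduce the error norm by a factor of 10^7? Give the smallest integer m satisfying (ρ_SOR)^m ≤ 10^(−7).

With n=187, ρ(Jacobi) = cos(π/188) = 0.9998604.
root = sin(π/188) = 0.0167098  (since 1−cos² = sin²).
ω* = 2/(1 + 0.0167098) = 2/1.0167098 = 1.9671297.
ρ_SOR = ω* − 1 ≈ 0.9671297.
m ≥ 7·ln10 / (−ln 0.9671297) = 482.250; smallest integer m = 483.

m = 483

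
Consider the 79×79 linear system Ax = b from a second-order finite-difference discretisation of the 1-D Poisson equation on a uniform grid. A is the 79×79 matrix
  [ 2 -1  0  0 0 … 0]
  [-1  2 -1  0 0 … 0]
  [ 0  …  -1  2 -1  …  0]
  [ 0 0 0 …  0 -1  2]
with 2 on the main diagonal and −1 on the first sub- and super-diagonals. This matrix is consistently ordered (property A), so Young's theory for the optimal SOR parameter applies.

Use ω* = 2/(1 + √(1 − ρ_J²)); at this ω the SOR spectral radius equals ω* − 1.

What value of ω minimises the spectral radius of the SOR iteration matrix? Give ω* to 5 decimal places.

[ρ_J] n=79: ρ(B_J) = cos(π/(n+1)) = cos(π/80) = 0.99923.
1 − cos²(π/80) = sin²(π/80) ⇒ √(1−ρ_J²) = sin(π/80) = 0.039260.
Young: ω* = 2/(1+√(1−ρ_J²)) = 2/(1+0.039260) = 2/1.039260 = 1.92445.
ρ(B_{ω*}) = ω*−1 = 0.92445

ω* = 1.92445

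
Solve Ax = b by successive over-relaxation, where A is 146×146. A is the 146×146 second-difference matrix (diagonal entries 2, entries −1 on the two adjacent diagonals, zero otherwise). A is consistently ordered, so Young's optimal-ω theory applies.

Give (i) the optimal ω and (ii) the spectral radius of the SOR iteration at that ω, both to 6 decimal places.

ω* = 1.958155, ρ_SOR = 0.958155

½·tridiag(1,0,1) at n=146: λ_k = cos(kπ/147); max |λ| at k=1 ⇒ ρ_J = cos(π/147) ≈ 0.999772.
root = sin(π/147) = 0.0213698  (since 1−cos² = sin²).
Then 2/(1+√(1−ρ_J²)) = 2/(1+0.0213698); ω* = 2/1.0213698 = 1.958155.
ρ_SOR = ω* − 1 ≈ 0.958155.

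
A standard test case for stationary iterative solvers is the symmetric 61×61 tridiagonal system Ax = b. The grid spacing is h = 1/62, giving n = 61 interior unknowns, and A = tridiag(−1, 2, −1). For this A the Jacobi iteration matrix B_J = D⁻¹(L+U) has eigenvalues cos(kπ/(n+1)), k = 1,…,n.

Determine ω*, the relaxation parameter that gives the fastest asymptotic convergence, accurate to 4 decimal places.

ω* = 1.9036

With n=61, ρ(Jacobi) = cos(π/62) = 0.9987.
√(1−ρ_J²) = |sin(π/62)| = 0.05065
[ω*] 2 ÷ (1 + 0.05065) = 2 ÷ 1.05065 = 1.9036.
[ρ_SOR] ω* − 1 = 0.9036.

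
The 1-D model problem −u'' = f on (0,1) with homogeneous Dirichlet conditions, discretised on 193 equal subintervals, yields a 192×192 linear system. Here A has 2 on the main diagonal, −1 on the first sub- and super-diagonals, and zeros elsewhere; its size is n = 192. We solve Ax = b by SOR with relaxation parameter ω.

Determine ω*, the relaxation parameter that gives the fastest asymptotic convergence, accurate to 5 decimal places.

ω* = 1.96797

B_J for the 192×192 system has eigenvalues cos(kπ/193); ρ_J = cos(π/193) = 0.99987.
√(1 − cos²(π/193)) = sin(π/193) ≈ 0.016277.
ω* = 2/(1+0.016277) = 1.96797
and ρ(B_{ω*}) = 1.96797 − 1 = 0.96797.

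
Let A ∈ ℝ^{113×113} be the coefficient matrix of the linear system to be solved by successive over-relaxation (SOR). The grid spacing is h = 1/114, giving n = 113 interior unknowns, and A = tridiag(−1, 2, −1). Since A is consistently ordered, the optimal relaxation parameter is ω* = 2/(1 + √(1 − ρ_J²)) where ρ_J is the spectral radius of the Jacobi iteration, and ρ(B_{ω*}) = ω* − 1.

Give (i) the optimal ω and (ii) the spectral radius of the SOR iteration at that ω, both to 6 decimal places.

spectrum of D⁻¹(L+U) = {cos(kπ/114) : 1≤k≤113}; ρ_J = cos(π/114) = 0.999620.
√(1−ρ_J²) = |sin(π/114)| = 0.0275543
ω* = 2/(1 + 0.0275543) = 2/1.0275543 = 1.946369.
and ρ(B_{ω*}) = 1.946369 − 1 = 0.946369.

ω* = 1.946369, ρ_SOR = 0.946369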